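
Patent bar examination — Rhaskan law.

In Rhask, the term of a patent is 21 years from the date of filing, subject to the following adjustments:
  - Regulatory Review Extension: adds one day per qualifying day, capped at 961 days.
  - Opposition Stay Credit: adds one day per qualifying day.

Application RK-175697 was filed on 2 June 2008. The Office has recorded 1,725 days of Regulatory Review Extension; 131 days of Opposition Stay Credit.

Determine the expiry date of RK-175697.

Base term: filing date + 21 years → 2 June 2029.
Regulatory Review Extension: 1725 days claimed exceeds the 961-day cap, so +961 days → 19 January 2032.
Opposition Stay Credit: +131 days → 29 May 2032.

2032-05-29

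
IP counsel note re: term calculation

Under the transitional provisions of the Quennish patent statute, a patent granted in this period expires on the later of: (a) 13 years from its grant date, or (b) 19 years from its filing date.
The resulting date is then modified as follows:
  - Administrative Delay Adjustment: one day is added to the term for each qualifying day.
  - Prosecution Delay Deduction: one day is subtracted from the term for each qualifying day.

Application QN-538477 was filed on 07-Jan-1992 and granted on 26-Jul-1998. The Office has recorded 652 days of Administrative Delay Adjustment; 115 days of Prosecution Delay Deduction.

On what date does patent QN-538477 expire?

January 13, 2013

(a) grant + 13 years → 26 July 2011.
(b) filing + 19 years → 7 January 2011.
Later of the two: 26 July 2011.
Administrative Delay Adjustment: +652 days → 8 May 2013.
Prosecution Delay Deduction: −115 days → 13 January 2013.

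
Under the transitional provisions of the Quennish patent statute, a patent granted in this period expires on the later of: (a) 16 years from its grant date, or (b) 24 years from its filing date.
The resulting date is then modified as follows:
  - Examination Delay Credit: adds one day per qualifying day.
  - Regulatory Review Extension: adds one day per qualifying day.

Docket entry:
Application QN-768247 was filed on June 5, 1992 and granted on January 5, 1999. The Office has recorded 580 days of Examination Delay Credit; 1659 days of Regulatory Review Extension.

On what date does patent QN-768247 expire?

(a) grant + 16 years → 5 January 2015.
(b) filing + 24 years → 5 June 2016.
Later of the two: 5 June 2016.
Examination Delay Credit: +580 days → 6 January 2018.
Regulatory Review Extension: +1659 days → 23 July 2022.

July 23, 2022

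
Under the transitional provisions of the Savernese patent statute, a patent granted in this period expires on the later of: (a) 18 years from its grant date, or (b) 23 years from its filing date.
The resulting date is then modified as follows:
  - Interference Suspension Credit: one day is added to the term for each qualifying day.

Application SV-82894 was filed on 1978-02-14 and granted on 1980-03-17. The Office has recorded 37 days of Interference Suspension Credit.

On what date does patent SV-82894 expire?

2001-03-23

(a) grant + 18 years → 17 March 1998.
(b) filing + 23 years → 14 February 2001.
Later of the two: 14 February 2001.
Interference Suspension Credit: +37 days → 23 March 2001.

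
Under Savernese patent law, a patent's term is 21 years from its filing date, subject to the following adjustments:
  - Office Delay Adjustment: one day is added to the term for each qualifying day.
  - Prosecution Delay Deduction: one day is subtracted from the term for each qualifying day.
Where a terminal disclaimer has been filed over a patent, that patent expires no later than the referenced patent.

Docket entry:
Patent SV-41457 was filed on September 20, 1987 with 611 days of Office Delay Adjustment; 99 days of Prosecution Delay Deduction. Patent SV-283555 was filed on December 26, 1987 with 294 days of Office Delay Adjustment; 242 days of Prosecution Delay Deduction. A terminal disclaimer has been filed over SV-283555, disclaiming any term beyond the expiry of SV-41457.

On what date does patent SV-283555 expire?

2009-02-16

Natural term of SV-283555:
  Base: filing + 21 years → 26 December 2008.
  Office Delay Adjustment: +294 days → 16 October 2009.
  Prosecution Delay Deduction: −242 days → 16 February 2009.
Expiry of referenced patent SV-41457:
  Base: filing + 21 years → 20 September 2008.
  Office Delay Adjustment: +611 days → 24 May 2010.
  Prosecution Delay Deduction: −99 days → 14 February 2010.
Terminal disclaimer: SV-283555 expires on the earlier of 16 February 2009 and 14 February 2010.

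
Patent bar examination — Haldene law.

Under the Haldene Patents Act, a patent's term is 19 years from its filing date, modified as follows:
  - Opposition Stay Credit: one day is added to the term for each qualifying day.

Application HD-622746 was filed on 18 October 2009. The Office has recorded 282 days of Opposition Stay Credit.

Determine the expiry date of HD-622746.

Base term: filing date + 19 years → 18 October 2028.
Opposition Stay Credit: +282 days → 27 July 2029.

July 27, 2029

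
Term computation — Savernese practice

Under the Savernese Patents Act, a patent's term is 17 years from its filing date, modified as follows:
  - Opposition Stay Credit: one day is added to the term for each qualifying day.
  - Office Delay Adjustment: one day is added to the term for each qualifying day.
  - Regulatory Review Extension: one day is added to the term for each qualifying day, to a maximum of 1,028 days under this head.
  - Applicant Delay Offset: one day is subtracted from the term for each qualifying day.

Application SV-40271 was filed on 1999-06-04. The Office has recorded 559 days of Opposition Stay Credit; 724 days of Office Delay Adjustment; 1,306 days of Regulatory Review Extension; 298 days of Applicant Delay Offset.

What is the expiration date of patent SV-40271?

Base term: filing date + 17 years → 4 June 2016.
Opposition Stay Credit: +559 days → 15 December 2017.
Office Delay Adjustment: +724 days → 9 December 2019.
Regulatory Review Extension: 1306 days claimed exceeds the 1028-day cap, so +1028 days → 2 October 2022.
Applicant Delay Offset: −298 days → 8 December 2021.

2021-12-08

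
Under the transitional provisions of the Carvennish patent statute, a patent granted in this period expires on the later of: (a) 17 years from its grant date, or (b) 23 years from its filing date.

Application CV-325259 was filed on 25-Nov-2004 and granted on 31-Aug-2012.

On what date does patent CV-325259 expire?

(a) grant + 17 years → 31 August 2029.
(b) filing + 23 years → 25 November 2027.
Later of the two: 31 August 2029.

August 31, 2029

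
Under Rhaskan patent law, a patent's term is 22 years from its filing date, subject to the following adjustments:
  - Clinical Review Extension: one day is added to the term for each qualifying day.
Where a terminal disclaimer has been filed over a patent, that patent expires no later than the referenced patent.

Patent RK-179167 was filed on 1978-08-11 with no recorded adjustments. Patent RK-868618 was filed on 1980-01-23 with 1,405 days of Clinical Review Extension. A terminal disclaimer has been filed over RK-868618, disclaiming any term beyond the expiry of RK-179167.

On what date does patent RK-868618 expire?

August 11, 2000

Natural term of RK-868618:
  Base: filing + 22 years → 23 January 2002.
  Clinical Review Extension: +1405 days → 28 November 2005.
Expiry of referenced patent RK-179167:
  Base: filing + 22 years → 11 August 2000.
Terminal disclaimer: RK-868618 expires on the earlier of 28 November 2005 and 11 August 2000.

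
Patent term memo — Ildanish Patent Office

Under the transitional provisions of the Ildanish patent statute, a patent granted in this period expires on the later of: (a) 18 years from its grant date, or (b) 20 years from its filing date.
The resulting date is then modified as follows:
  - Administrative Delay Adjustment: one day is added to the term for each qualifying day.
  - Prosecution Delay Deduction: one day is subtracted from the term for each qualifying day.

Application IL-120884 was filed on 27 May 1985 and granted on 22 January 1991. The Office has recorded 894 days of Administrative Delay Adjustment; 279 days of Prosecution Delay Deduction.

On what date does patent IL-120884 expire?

(a) grant + 18 years → 22 January 2009.
(b) filing + 20 years → 27 May 2005.
Later of the two: 22 January 2009.
Administrative Delay Adjustment: +894 days → 5 July 2011.
Prosecution Delay Deduction: −279 days → 29 September 2010.

2010-09-29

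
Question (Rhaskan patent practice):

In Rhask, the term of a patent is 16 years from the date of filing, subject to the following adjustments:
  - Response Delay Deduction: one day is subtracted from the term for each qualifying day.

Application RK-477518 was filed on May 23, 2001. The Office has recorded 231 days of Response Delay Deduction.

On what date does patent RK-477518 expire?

Base term: filing date + 16 years → 23 May 2017.
Response Delay Deduction: −231 days → 4 October 2016.

2016-10-04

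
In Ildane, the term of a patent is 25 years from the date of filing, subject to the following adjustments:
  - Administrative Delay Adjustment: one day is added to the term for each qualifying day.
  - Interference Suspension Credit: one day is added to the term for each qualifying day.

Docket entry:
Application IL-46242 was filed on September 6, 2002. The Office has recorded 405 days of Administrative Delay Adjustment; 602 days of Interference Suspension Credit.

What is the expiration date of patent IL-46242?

2030-06-09

Base term: filing date + 25 years → 6 September 2027.
Administrative Delay Adjustment: +405 days → 15 October 2028.
Interference Suspension Credit: +602 days → 9 June 2030.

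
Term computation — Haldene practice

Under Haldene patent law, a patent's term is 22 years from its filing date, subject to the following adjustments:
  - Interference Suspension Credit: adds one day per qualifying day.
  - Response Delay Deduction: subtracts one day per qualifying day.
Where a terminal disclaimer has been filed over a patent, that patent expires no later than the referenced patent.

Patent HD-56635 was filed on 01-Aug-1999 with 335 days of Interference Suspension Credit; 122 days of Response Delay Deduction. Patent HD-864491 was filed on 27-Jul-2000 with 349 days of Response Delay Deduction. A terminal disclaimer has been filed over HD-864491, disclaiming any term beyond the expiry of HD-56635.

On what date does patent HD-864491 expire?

Natural term of HD-864491:
  Base: filing + 22 years → 27 July 2022.
  Response Delay Deduction: −349 days → 12 August 2021.
Expiry of referenced patent HD-56635:
  Base: filing + 22 years → 1 August 2021.
  Interference Suspension Credit: +335 days → 2 July 2022.
  Response Delay Deduction: −122 days → 2 March 2022.
Terminal disclaimer: HD-864491 expires on the earlier of 12 August 2021 and 2 March 2022.

August 12, 2021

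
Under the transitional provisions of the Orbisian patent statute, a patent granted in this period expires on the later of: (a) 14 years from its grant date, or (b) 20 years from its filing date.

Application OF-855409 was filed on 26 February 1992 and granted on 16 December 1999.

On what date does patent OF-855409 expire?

2013-12-16

(a) grant + 14 years → 16 December 2013.
(b) filing + 20 years → 26 February 2012.
Later of the two: 16 December 2013.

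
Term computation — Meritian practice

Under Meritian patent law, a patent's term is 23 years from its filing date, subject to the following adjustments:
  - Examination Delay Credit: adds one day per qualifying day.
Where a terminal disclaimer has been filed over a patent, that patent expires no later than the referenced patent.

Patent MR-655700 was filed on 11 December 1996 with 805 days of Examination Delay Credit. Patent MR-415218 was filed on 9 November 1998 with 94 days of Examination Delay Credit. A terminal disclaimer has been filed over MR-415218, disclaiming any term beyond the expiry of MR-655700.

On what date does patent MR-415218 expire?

Natural term of MR-415218:
  Base: filing + 23 years → 9 November 2021.
  Examination Delay Credit: +94 days → 11 February 2022.
Expiry of referenced patent MR-655700:
  Base: filing + 23 years → 11 December 2019.
  Examination Delay Credit: +805 days → 23 February 2022.
Terminal disclaimer: MR-415218 expires on the earlier of 11 February 2022 and 23 February 2022.

February 11, 2022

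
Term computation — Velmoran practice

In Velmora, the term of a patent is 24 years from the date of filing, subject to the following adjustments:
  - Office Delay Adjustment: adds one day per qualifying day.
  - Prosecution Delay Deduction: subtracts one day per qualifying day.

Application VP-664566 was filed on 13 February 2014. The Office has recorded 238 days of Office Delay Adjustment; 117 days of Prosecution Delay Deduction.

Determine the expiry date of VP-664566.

Base term: filing date + 24 years → 13 February 2038.
Office Delay Adjustment: +238 days → 9 October 2038.
Prosecution Delay Deduction: −117 days → 14 June 2038.

June 14, 2038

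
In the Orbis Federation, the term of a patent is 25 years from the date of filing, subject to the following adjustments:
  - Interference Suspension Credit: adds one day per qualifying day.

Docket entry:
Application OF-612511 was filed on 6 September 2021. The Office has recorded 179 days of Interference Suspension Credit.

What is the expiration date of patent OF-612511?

Base term: filing date + 25 years → 6 September 2046.
Interference Suspension Credit: +179 days → 4 March 2047.

March 4, 2047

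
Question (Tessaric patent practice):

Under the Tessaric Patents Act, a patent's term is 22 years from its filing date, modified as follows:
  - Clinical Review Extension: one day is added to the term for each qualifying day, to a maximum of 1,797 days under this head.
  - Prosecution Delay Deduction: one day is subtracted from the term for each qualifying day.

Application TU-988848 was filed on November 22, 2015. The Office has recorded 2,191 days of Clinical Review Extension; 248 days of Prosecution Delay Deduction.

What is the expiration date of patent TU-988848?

Base term: filing date + 22 years → 22 November 2037.
Clinical Review Extension: 2191 days claimed exceeds the 1797-day cap, so +1797 days → 24 October 2042.
Prosecution Delay Deduction: −248 days → 18 February 2042.

February 18, 2042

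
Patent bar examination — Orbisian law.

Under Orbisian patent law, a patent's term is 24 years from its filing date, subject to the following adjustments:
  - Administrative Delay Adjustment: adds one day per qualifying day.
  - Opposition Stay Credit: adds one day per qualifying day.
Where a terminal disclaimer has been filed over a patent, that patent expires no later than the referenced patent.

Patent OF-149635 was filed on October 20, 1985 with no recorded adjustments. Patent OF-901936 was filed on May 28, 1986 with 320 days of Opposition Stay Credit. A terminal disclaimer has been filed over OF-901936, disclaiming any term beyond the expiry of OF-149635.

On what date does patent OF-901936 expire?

Natural term of OF-901936:
  Base: filing + 24 years → 28 May 2010.
  Opposition Stay Credit: +320 days → 13 April 2011.
Expiry of referenced patent OF-149635:
  Base: filing + 24 years → 20 October 2009.
Terminal disclaimer: OF-901936 expires on the earlier of 13 April 2011 and 20 October 2009.

October 20, 2009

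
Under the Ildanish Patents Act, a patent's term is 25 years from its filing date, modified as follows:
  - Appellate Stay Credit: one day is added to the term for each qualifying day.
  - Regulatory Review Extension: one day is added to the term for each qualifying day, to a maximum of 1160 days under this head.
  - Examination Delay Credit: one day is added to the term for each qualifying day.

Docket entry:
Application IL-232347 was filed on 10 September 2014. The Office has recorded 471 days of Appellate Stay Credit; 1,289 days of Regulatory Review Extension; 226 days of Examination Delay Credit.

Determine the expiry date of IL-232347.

October 10, 2044

Base term: filing date + 25 years → 10 September 2039.
Appellate Stay Credit: +471 days → 24 December 2040.
Regulatory Review Extension: 1289 days claimed exceeds the 1160-day cap, so +1160 days → 27 February 2044.
Examination Delay Credit: +226 days → 10 October 2044.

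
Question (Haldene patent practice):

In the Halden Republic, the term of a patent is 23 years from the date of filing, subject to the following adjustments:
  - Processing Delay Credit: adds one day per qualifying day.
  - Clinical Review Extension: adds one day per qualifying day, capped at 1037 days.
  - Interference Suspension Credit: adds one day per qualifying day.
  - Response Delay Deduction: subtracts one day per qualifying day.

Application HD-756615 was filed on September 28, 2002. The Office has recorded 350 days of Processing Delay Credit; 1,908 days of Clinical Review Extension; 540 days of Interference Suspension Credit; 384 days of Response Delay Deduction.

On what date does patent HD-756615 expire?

December 19, 2029

Base term: filing date + 23 years → 28 September 2025.
Processing Delay Credit: +350 days → 13 September 2026.
Clinical Review Extension: 1908 days claimed exceeds the 1037-day cap, so +1037 days → 16 July 2029.
Interference Suspension Credit: +540 days → 7 January 2031.
Response Delay Deduction: −384 days → 19 December 2029.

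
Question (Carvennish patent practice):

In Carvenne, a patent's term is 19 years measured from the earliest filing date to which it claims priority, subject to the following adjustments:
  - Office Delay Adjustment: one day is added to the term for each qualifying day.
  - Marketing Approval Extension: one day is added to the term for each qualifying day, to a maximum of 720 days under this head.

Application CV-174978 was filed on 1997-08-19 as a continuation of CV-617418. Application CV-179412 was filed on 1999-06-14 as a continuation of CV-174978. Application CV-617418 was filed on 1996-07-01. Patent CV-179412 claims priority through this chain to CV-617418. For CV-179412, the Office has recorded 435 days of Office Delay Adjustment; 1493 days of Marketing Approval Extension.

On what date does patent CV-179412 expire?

Earliest priority filing: 1 July 1996.
Base term: 1 July 1996 + 19 years → 1 July 2015.
Office Delay Adjustment: +435 days → 8 September 2016.
Marketing Approval Extension: 1493 days claimed exceeds the 720-day cap, so +720 days → 29 August 2018.

2018-08-29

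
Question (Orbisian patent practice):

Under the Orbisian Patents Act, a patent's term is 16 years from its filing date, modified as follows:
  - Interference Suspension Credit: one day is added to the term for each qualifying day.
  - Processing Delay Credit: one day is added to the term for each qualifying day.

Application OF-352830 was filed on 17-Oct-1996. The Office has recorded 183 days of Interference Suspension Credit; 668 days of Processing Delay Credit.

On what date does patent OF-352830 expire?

Base term: filing date + 16 years → 17 October 2012.
Interference Suspension Credit: +183 days → 18 April 2013.
Processing Delay Credit: +668 days → 15 February 2015.

2015-02-15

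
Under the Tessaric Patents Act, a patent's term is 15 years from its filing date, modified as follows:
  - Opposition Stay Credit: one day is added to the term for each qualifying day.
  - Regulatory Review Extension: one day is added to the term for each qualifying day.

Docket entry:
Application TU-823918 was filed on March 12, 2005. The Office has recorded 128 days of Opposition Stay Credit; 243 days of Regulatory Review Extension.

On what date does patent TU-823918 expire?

Base term: filing date + 15 years → 12 March 2020.
Opposition Stay Credit: +128 days → 18 July 2020.
Regulatory Review Extension: +243 days → 18 March 2021.

2021-03-18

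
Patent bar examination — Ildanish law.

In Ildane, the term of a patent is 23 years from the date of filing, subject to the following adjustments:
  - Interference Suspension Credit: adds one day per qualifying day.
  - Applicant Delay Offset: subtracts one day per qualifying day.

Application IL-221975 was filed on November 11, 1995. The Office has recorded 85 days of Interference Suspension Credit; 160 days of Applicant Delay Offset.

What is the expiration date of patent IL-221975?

Base term: filing date + 23 years → 11 November 2018.
Interference Suspension Credit: +85 days → 4 February 2019.
Applicant Delay Offset: −160 days → 28 August 2018.

2018-08-28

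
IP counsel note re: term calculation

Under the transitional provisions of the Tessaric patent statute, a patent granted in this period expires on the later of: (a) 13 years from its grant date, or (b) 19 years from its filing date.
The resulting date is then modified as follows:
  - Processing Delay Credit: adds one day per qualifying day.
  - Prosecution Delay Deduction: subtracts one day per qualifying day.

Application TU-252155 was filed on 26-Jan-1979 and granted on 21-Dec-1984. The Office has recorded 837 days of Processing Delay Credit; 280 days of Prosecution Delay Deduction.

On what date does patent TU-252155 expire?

(a) grant + 13 years → 21 December 1997.
(b) filing + 19 years → 26 January 1998.
Later of the two: 26 January 1998.
Processing Delay Credit: +837 days → 12 May 2000.
Prosecution Delay Deduction: −280 days → 6 August 1999.

1999-08-06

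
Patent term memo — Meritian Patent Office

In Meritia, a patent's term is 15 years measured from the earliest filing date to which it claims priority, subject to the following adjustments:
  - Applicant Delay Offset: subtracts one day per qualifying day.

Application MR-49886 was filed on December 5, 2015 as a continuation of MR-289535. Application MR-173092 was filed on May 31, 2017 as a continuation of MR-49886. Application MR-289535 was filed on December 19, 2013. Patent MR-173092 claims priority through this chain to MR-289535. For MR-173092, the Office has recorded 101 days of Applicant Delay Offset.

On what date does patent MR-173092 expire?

Earliest priority filing: 19 December 2013.
Base term: 19 December 2013 + 15 years → 19 December 2028.
Applicant Delay Offset: −101 days → 9 September 2028.

2028-09-09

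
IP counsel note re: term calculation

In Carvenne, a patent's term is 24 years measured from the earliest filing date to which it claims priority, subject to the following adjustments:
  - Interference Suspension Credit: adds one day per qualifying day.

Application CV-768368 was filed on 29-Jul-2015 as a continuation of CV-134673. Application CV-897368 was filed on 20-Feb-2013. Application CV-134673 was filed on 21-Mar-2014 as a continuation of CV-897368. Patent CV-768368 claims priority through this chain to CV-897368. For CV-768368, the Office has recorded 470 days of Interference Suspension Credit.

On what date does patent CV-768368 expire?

June 5, 2038

Earliest priority filing: 20 February 2013.
Base term: 20 February 2013 + 24 years → 20 February 2037.
Interference Suspension Credit: +470 days → 5 June 2038.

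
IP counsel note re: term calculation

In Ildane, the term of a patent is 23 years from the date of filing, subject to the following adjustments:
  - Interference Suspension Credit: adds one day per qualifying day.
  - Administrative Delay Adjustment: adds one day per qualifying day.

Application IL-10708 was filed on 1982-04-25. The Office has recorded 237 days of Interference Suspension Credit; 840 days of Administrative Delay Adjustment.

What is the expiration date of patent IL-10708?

Base term: filing date + 23 years → 25 April 2005.
Interference Suspension Credit: +237 days → 18 December 2005.
Administrative Delay Adjustment: +840 days → 6 April 2008.

2008-04-06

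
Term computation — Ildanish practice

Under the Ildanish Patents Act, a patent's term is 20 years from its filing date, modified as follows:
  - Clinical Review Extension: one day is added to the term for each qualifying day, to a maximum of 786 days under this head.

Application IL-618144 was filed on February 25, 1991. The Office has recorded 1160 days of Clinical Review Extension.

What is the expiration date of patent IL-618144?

Base term: filing date + 20 years → 25 February 2011.
Clinical Review Extension: 1160 days claimed exceeds the 786-day cap, so +786 days → 21 April 2013.

2013-04-21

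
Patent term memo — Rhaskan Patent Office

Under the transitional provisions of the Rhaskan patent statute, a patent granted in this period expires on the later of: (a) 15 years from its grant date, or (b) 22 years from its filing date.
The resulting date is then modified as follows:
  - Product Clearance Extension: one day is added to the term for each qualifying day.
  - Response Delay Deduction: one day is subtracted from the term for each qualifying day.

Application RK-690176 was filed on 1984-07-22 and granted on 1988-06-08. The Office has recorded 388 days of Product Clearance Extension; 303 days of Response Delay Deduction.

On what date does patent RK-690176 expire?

(a) grant + 15 years → 8 June 2003.
(b) filing + 22 years → 22 July 2006.
Later of the two: 22 July 2006.
Product Clearance Extension: +388 days → 14 August 2007.
Response Delay Deduction: −303 days → 15 October 2006.

2006-10-15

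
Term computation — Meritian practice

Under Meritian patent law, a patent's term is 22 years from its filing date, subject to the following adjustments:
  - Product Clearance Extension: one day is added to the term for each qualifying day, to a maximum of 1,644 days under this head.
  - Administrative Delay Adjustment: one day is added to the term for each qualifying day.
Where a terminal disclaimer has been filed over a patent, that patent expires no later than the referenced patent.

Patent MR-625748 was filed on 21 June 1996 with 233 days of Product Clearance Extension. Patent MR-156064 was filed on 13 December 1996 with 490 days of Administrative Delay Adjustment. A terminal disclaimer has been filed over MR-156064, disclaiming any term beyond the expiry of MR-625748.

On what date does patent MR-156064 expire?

2019-02-09

Natural term of MR-156064:
  Base: filing + 22 years → 13 December 2018.
  Administrative Delay Adjustment: +490 days → 16 April 2020.
Expiry of referenced patent MR-625748:
  Base: filing + 22 years → 21 June 2018.
  Product Clearance Extension: 233 days (within the 1644-day cap) → +233 days → 9 February 2019.
Terminal disclaimer: MR-156064 expires on the earlier of 16 April 2020 and 9 February 2019.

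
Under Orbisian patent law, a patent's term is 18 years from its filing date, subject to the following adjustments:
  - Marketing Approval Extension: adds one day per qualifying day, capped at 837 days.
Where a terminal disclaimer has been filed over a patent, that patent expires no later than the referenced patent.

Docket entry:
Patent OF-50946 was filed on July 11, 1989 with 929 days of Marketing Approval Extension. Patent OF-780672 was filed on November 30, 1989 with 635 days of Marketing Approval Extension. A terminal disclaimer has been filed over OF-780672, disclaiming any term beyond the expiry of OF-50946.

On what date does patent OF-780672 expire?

Natural term of OF-780672:
  Base: filing + 18 years → 30 November 2007.
  Marketing Approval Extension: 635 days (within the 837-day cap) → +635 days → 26 August 2009.
Expiry of referenced patent OF-50946:
  Base: filing + 18 years → 11 July 2007.
  Marketing Approval Extension: 929 days claimed exceeds the 837-day cap, so +837 days → 25 October 2009.
Terminal disclaimer: OF-780672 expires on the earlier of 26 August 2009 and 25 October 2009.

2009-08-26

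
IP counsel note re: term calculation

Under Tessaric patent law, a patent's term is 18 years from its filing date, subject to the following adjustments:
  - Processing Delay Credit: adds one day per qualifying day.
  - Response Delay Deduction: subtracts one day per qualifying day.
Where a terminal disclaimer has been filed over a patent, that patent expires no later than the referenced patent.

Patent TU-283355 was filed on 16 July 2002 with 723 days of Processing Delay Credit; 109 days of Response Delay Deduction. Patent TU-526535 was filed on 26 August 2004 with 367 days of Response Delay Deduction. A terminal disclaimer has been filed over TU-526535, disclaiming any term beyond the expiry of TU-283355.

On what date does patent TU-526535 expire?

August 24, 2021

Natural term of TU-526535:
  Base: filing + 18 years → 26 August 2022.
  Response Delay Deduction: −367 days → 24 August 2021.
Expiry of referenced patent TU-283355:
  Base: filing + 18 years → 16 July 2020.
  Processing Delay Credit: +723 days → 9 July 2022.
  Response Delay Deduction: −109 days → 22 March 2022.
Terminal disclaimer: TU-526535 expires on the earlier of 24 August 2021 and 22 March 2022.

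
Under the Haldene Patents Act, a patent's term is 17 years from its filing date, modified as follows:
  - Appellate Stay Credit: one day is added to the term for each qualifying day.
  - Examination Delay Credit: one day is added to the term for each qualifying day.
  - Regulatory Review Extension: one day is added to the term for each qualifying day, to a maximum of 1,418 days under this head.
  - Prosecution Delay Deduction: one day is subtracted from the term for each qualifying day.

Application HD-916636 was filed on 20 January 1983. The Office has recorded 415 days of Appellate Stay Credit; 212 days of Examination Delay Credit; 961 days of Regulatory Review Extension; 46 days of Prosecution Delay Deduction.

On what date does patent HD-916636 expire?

April 10, 2004

Base term: filing date + 17 years → 20 January 2000.
Appellate Stay Credit: +415 days → 10 March 2001.
Examination Delay Credit: +212 days → 8 October 2001.
Regulatory Review Extension: 961 days (within the 1418-day cap) → +961 days → 26 May 2004.
Prosecution Delay Deduction: −46 days → 10 April 2004.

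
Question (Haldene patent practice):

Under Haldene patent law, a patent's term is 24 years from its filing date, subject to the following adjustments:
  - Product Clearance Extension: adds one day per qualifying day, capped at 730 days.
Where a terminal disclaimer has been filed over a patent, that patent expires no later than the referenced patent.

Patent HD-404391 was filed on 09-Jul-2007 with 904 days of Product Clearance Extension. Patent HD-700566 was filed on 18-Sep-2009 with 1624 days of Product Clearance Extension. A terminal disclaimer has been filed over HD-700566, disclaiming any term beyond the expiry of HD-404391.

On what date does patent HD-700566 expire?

2033-07-08

Natural term of HD-700566:
  Base: filing + 24 years → 18 September 2033.
  Product Clearance Extension: 1624 days claimed exceeds the 730-day cap, so +730 days → 18 September 2035.
Expiry of referenced patent HD-404391:
  Base: filing + 24 years → 9 July 2031.
  Product Clearance Extension: 904 days claimed exceeds the 730-day cap, so +730 days → 8 July 2033.
Terminal disclaimer: HD-700566 expires on the earlier of 18 September 2035 and 8 July 2033.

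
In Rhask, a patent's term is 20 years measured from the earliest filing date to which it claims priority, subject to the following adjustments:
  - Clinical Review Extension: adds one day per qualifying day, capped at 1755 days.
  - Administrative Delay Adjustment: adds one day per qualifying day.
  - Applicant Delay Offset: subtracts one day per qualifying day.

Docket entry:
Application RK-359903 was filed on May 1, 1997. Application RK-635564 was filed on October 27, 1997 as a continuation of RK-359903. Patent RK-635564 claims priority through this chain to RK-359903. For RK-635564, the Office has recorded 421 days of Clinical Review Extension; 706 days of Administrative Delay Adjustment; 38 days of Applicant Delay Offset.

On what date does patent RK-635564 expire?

Earliest priority filing: 1 May 1997.
Base term: 1 May 1997 + 20 years → 1 May 2017.
Clinical Review Extension: 421 days (within the 1755-day cap) → +421 days → 26 June 2018.
Administrative Delay Adjustment: +706 days → 1 June 2020.
Applicant Delay Offset: −38 days → 24 April 2020.

2020-04-24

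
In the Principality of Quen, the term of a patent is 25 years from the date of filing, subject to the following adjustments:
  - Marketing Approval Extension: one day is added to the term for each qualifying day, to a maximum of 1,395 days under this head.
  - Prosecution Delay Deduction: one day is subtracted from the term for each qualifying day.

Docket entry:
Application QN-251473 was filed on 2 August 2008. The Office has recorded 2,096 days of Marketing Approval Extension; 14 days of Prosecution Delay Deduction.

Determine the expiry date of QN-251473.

May 14, 2037

Base term: filing date + 25 years → 2 August 2033.
Marketing Approval Extension: 2096 days claimed exceeds the 1395-day cap, so +1395 days → 28 May 2037.
Prosecution Delay Deduction: −14 days → 14 May 2037.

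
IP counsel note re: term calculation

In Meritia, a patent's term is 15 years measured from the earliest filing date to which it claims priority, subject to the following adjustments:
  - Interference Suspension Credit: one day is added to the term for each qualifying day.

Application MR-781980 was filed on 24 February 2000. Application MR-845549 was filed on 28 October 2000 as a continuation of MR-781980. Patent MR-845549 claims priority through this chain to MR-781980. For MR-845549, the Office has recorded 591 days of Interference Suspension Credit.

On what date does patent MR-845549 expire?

2016-10-07

Earliest priority filing: 24 February 2000.
Base term: 24 February 2000 + 15 years → 24 February 2015.
Interference Suspension Credit: +591 days → 7 October 2016.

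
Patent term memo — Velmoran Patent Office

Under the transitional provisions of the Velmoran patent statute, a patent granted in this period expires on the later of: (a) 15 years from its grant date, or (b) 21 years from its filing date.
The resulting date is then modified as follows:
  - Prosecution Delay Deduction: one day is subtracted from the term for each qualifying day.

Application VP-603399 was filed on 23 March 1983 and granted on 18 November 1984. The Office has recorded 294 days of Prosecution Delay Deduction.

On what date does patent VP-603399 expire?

2003-06-03

(a) grant + 15 years → 18 November 1999.
(b) filing + 21 years → 23 March 2004.
Later of the two: 23 March 2004.
Prosecution Delay Deduction: −294 days → 3 June 2003.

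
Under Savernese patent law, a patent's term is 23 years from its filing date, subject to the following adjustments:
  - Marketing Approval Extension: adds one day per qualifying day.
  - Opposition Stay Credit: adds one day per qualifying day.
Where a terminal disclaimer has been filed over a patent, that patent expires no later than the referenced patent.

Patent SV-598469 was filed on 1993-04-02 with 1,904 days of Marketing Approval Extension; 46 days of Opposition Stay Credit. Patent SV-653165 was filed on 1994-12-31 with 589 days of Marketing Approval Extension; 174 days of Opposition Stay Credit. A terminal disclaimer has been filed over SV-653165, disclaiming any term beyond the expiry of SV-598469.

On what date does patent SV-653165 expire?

Natural term of SV-653165:
  Base: filing + 23 years → 31 December 2017.
  Marketing Approval Extension: +589 days → 12 August 2019.
  Opposition Stay Credit: +174 days → 2 February 2020.
Expiry of referenced patent SV-598469:
  Base: filing + 23 years → 2 April 2016.
  Marketing Approval Extension: +1904 days → 19 June 2021.
  Opposition Stay Credit: +46 days → 4 August 2021.
Terminal disclaimer: SV-653165 expires on the earlier of 2 February 2020 and 4 August 2021.

February 2, 2020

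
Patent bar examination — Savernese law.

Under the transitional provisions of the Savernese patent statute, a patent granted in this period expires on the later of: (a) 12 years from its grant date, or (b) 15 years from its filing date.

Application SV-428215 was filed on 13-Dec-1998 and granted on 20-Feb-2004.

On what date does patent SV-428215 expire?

2016-02-20

(a) grant + 12 years → 20 February 2016.
(b) filing + 15 years → 13 December 2013.
Later of the two: 20 February 2016.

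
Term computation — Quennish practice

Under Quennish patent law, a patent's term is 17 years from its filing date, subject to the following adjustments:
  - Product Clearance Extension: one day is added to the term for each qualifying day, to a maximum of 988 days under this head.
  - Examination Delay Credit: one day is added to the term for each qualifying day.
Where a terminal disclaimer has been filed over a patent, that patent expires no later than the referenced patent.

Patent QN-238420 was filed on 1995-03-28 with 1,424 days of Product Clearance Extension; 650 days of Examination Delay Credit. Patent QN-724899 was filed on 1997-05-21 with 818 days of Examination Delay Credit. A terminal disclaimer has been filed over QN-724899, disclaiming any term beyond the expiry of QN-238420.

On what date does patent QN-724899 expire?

August 16, 2016

Natural term of QN-724899:
  Base: filing + 17 years → 21 May 2014.
  Examination Delay Credit: +818 days → 16 August 2016.
Expiry of referenced patent QN-238420:
  Base: filing + 17 years → 28 March 2012.
  Product Clearance Extension: 1424 days claimed exceeds the 988-day cap, so +988 days → 11 December 2014.
  Examination Delay Credit: +650 days → 21 September 2016.
Terminal disclaimer: QN-724899 expires on the earlier of 16 August 2016 and 21 September 2016.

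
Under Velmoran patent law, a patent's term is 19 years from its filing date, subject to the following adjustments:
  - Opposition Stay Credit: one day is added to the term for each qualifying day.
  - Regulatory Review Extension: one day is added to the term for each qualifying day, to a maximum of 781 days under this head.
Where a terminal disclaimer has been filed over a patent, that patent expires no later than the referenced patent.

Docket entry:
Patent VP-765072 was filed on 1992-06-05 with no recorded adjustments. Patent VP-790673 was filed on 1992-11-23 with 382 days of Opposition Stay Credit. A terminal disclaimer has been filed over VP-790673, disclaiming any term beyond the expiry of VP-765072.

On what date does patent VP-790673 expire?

2011-06-05

Natural term of VP-790673:
  Base: filing + 19 years → 23 November 2011.
  Opposition Stay Credit: +382 days → 9 December 2012.
Expiry of referenced patent VP-765072:
  Base: filing + 19 years → 5 June 2011.
Terminal disclaimer: VP-790673 expires on the earlier of 9 December 2012 and 5 June 2011.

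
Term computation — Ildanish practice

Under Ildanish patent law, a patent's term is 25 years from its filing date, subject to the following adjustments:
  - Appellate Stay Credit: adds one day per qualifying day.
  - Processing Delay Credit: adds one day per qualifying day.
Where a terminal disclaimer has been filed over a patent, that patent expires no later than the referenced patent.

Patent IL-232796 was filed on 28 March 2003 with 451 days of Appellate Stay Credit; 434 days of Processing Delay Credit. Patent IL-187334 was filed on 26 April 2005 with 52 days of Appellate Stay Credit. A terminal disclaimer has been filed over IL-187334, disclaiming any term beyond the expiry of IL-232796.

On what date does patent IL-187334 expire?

Natural term of IL-187334:
  Base: filing + 25 years → 26 April 2030.
  Appellate Stay Credit: +52 days → 17 June 2030.
Expiry of referenced patent IL-232796:
  Base: filing + 25 years → 28 March 2028.
  Appellate Stay Credit: +451 days → 22 June 2029.
  Processing Delay Credit: +434 days → 30 August 2030.
Terminal disclaimer: IL-187334 expires on the earlier of 17 June 2030 and 30 August 2030.

2030-06-17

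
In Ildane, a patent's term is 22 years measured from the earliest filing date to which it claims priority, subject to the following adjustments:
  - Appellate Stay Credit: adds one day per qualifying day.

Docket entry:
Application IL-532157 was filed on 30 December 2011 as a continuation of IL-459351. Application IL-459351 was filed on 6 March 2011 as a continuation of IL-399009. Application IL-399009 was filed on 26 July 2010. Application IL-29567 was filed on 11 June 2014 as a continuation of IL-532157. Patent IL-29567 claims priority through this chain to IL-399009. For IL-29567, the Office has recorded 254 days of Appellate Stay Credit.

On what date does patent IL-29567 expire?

April 6, 2033

Earliest priority filing: 26 July 2010.
Base term: 26 July 2010 + 22 years → 26 July 2032.
Appellate Stay Credit: +254 days → 6 April 2033.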